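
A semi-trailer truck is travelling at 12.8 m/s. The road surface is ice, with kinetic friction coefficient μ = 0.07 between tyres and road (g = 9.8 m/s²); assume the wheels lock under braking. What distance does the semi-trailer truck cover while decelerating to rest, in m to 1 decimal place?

a = μg = 0.07 × 9.8 = 0.686 m/s².
Braking distance = v²/(2a) = 12.8000² / (2 × 0.686) = 163.840 / 1.372 = 119.417 m.

Braking distance ≈ 119.4 m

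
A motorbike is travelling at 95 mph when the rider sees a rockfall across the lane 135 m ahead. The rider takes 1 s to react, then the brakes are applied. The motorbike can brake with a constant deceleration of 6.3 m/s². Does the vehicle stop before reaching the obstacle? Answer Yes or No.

No

95 mph × 0.44704 = 42.4688 m/s.
Reaction distance = 42.4688 × 1 = 42.469 m.
Braking distance = v²/(2a) = 1803.599 / 12.600 = 143.143 m.
Total stopping distance = 42.469 + 143.143 = 185.612 m, vs 135 m available — it cannot stop in time and overshoots by 185.612 − 135 = 50.612 m.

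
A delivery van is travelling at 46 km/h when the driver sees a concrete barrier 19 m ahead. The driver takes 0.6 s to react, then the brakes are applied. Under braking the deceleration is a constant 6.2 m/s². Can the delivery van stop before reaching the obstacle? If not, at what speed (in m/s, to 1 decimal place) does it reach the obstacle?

No — it strikes the obstacle at 4.8 m/s

46 km/h ÷ 3.6 = 12.7778 m/s.
Reaction distance = 12.7778 × 0.6 = 7.667 m.
Braking distance needed to stop: v²/(2a) = 163.272 / 12.400 = 13.167 m, so total needed = 7.667 + 13.167 = 20.834 m > 19 m — it cannot stop.
Distance remaining when braking begins: 19 − 7.667 = 11.333 m.
v² = v₀² − 2a·d = 163.272 − 2 × 6.200 × 11.333 = 22.743 m²/s².
v = √22.743 = 4.769 m/s.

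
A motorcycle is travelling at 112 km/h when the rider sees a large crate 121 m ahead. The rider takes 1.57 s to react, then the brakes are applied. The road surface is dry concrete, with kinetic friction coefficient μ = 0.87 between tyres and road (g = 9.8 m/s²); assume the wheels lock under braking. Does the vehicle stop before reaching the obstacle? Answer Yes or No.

112 km/h ÷ 3.6 = 31.1111 m/s.
a = μg = 0.87 × 9.8 = 8.526 m/s².
Reaction distance = 31.1111 × 1.57 = 48.844 m.
Braking distance = v²/(2a) = 967.901 / 17.052 = 56.762 m.
Total stopping distance = 48.844 + 56.762 = 105.606 m, vs 121 m available — it stops with 121 − 105.606 = 15.394 m to spare.

Yes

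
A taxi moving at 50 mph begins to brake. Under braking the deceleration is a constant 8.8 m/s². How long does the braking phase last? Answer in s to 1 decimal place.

50 mph × 0.44704 = 22.3520 m/s.
Braking time = v/a = 22.3520 / 8.800 = 2.540 s.

Braking time ≈ 2.5 s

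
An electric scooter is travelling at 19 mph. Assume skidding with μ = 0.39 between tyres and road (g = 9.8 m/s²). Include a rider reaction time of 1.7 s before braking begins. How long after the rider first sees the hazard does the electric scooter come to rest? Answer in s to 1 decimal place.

19 mph × 0.44704 = 8.4938 m/s.
a = μg = 0.39 × 9.8 = 3.822 m/s².
Braking time = v/a = 8.4938 / 3.822 = 2.222 s.
Total = 1.7 + 2.222 = 3.922 s.

Total time ≈ 3.9 s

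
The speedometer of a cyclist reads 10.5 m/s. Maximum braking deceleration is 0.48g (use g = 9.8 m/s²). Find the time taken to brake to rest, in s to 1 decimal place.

Braking time ≈ 2.2 s

a = 0.48 × 9.8 = 4.704 m/s².
Braking time = v/a = 10.5000 / 4.704 = 2.232 s.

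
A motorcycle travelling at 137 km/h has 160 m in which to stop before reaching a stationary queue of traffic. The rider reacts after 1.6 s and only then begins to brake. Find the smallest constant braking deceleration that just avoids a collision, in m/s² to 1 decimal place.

137 km/h ÷ 3.6 = 38.0556 m/s.
Distance covered during reaction = 38.0556 × 1.6 = 60.889 m.
Distance available for braking: 160 − 60.889 = 99.111 m.
v² = 2a·d ⇒ a = v²/(2d) = 38.0556² / (2 × 99.111) = 1448.229 / 198.222 = 7.3061 m/s².

Required deceleration ≈ 7.3 m/s²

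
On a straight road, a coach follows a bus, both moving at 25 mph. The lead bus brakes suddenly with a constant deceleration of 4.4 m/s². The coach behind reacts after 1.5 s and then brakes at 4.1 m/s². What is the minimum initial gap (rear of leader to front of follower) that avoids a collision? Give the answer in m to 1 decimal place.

25 mph × 0.44704 = 11.1760 m/s.
Leader travels v²/(2a_L) = 124.903 / 8.800 = 14.194 m before stopping.
Follower covers v·t_r = 11.1760 × 1.5 = 16.764 m while reacting, then v²/(2a_F) = 124.903 / 8.200 = 15.232 m while braking, for a total of 16.764 + 15.232 = 31.996 m.
Since a_F ≤ a_L and the follower starts braking later, the follower is never slower than the leader, so the closest approach is when both have stopped.
Minimum gap = 31.996 − 14.194 = 17.802 m.

Minimum gap ≈ 17.8 m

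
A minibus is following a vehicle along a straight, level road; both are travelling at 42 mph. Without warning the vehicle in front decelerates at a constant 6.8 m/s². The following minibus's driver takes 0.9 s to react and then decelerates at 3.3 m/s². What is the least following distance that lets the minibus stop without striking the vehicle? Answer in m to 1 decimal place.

42 mph × 0.44704 = 18.7757 m/s.
Leader travels v²/(2a_L) = 352.527 / 13.600 = 25.921 m before stopping.
Follower covers v·t_r = 18.7757 × 0.9 = 16.898 m while reacting, then v²/(2a_F) = 352.527 / 6.600 = 53.413 m while braking, for a total of 16.898 + 53.413 = 70.311 m.
Since a_F ≤ a_L and the follower starts braking later, the follower is never slower than the leader, so the closest approach is when both have stopped.
Minimum gap = 70.311 − 25.921 = 44.390 m.

Minimum gap ≈ 44.4 m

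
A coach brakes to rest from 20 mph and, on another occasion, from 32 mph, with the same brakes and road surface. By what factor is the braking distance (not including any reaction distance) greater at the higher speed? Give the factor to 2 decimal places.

Braking distance d = v²/(2a), so with a fixed, d ∝ v².
Factor = (32/20)² = 1.6000² = 2.5600.

Factor ≈ 2.56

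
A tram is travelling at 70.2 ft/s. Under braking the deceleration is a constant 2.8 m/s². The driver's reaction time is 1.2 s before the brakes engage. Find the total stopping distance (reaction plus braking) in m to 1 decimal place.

70.2 ft/s × 0.3048 = 21.3970 m/s.
Reaction distance = v·t_r = 21.3970 × 1.2 = 25.676 m.
Braking distance = v²/(2a) = 21.3970² / (2 × 2.800) = 457.832 / 5.600 = 81.756 m.
Total = 25.676 + 81.756 = 107.432 m.

Total stopping distance ≈ 107.4 m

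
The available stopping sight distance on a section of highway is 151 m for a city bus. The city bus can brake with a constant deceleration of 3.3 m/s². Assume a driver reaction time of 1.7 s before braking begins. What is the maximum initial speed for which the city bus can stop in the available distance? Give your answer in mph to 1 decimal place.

Maximum speed ≈ 59.2 mph

Stopping distance: v·t_r + v²/(2a) = 151 with t_r = 1.7 s and a = 3.300 m/s².
So v² + 11.220 v − 996.60 = 0.
Positive root: v = −a·t_r + √((a·t_r)² + 2a·d) = −5.610 + √(31.472 + 996.60) = 26.4536 m/s.
26.4536 m/s ÷ 0.44704 = 59.175 mph.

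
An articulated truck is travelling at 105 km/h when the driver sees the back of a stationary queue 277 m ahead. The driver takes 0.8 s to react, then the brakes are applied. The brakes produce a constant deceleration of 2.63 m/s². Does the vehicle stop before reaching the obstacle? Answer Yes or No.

105 km/h ÷ 3.6 = 29.1667 m/s.
Reaction distance = 29.1667 × 0.8 = 23.333 m.
Braking distance = v²/(2a) = 850.696 / 5.260 = 161.729 m.
Total stopping distance = 23.333 + 161.729 = 185.062 m, vs 277 m available — it stops with 277 − 185.062 = 91.938 m to spare.

Yes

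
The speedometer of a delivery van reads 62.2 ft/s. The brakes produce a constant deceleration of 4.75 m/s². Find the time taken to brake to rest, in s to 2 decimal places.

62.2 ft/s × 0.3048 = 18.9586 m/s.
Braking time = v/a = 18.9586 / 4.750 = 3.991 s.

Braking time ≈ 3.99 s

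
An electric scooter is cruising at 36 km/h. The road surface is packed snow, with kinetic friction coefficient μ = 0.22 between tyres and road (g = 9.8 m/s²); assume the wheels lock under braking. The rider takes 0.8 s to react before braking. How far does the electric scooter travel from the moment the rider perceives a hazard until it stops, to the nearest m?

Total stopping distance ≈ 31 m

36 km/h ÷ 3.6 = 10.0000 m/s.
a = μg = 0.22 × 9.8 = 2.156 m/s².
Reaction distance = v·t_r = 10.0000 × 0.8 = 8.000 m.
Braking distance = v²/(2a) = 10.0000² / (2 × 2.156) = 100.000 / 4.312 = 23.191 m.
Total = 8.000 + 23.191 = 31.191 m.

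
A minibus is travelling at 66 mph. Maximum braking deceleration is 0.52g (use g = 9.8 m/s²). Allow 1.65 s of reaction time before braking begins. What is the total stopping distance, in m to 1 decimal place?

66 mph × 0.44704 = 29.5046 m/s.
a = 0.52 × 9.8 = 5.096 m/s².
Reaction distance = v·t_r = 29.5046 × 1.65 = 48.683 m.
Braking distance = v²/(2a) = 29.5046² / (2 × 5.096) = 870.521 / 10.192 = 85.412 m.
Total = 48.683 + 85.412 = 134.095 m.

Total stopping distance ≈ 134.1 m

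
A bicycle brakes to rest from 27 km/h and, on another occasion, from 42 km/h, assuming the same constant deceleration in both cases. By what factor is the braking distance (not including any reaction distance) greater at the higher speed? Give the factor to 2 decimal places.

Factor ≈ 2.42

Braking distance d = v²/(2a), so with a fixed, d ∝ v².
Factor = (42/27)² = 1.5556² = 2.4199.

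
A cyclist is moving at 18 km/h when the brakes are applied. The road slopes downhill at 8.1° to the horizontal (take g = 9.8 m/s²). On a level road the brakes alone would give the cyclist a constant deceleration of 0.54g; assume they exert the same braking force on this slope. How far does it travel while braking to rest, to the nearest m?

Braking distance ≈ 3 m

18 km/h ÷ 3.6 = 5.0000 m/s.
a = 0.54 × 9.8 = 5.292 m/s².
Gravity along the downhill slope reduces the braking deceleration: a_eff = 5.292 − 9.8·sin 8.1° = 5.292 − 1.381 = 3.911 m/s².
Braking distance = v²/(2a) = 5.0000² / (2 × 3.911) = 25.000 / 7.822 = 3.196 m.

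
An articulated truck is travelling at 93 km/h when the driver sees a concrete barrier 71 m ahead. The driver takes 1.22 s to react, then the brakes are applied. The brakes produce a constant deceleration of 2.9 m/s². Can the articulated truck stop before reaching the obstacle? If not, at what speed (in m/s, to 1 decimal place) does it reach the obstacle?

93 km/h ÷ 3.6 = 25.8333 m/s.
Reaction distance = 25.8333 × 1.22 = 31.517 m.
Braking distance needed to stop: v²/(2a) = 667.359 / 5.800 = 115.062 m, so total needed = 31.517 + 115.062 = 146.579 m > 71 m — it cannot stop.
Distance remaining when braking begins: 71 − 31.517 = 39.483 m.
v² = v₀² − 2a·d = 667.359 − 2 × 2.900 × 39.483 = 438.358 m²/s².
v = √438.358 = 20.937 m/s.

No — it strikes the obstacle at 20.9 m/s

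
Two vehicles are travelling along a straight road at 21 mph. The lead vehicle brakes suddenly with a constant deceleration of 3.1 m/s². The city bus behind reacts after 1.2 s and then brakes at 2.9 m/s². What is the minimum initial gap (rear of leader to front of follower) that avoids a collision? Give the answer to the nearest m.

Minimum gap ≈ 12 m

21 mph × 0.44704 = 9.3878 m/s.
Leader travels v²/(2a_L) = 88.131 / 6.200 = 14.215 m before stopping.
Follower covers v·t_r = 9.3878 × 1.2 = 11.265 m while reacting, then v²/(2a_F) = 88.131 / 5.800 = 15.195 m while braking, for a total of 11.265 + 15.195 = 26.460 m.
Since a_F ≤ a_L and the follower starts braking later, the follower is never slower than the leader, so the closest approach is when both have stopped.
Minimum gap = 26.460 − 14.215 = 12.245 m.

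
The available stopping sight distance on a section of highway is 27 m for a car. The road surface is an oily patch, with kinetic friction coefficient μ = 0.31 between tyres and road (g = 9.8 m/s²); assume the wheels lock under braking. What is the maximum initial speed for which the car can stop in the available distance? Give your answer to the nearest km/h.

a = μg = 0.31 × 9.8 = 3.038 m/s².
v²/(2a) = d ⇒ v = √(2 × 3.038 × 27) = √164.05 = 12.8082 m/s.
12.8082 m/s × 3.6 = 46.110 km/h.

Maximum speed ≈ 46 km/h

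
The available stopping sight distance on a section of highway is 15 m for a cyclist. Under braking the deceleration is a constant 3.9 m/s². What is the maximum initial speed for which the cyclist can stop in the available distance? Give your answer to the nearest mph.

Maximum speed ≈ 24 mph

v²/(2a) = d ⇒ v = √(2 × 3.900 × 15) = √117.00 = 10.8167 m/s.
10.8167 m/s ÷ 0.44704 = 24.196 mph.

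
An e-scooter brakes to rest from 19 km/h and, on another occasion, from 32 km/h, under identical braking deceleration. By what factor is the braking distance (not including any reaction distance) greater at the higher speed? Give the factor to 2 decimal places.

Factor ≈ 2.84

Braking distance d = v²/(2a), so with a fixed, d ∝ v².
Factor = (32/19)² = 1.6842² = 2.8365.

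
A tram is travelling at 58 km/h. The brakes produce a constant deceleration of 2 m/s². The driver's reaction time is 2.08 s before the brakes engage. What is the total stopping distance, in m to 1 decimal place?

58 km/h ÷ 3.6 = 16.1111 m/s.
Reaction distance = v·t_r = 16.1111 × 2.08 = 33.511 m.
Braking distance = v²/(2a) = 16.1111² / (2 × 2.000) = 259.568 / 4.000 = 64.892 m.
Total = 33.511 + 64.892 = 98.403 m.

Total stopping distance ≈ 98.4 m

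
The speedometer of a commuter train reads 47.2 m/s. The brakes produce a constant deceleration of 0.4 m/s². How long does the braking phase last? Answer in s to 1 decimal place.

Braking time ≈ 118.0 s

Braking time = v/a = 47.2000 / 0.400 = 118.000 s.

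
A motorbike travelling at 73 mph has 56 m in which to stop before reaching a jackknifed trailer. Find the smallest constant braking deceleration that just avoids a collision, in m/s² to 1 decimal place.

73 mph × 0.44704 = 32.6339 m/s.
v² = 2a·d ⇒ a = v²/(2d) = 32.6339² / (2 × 56.000) = 1064.971 / 112.000 = 9.5087 m/s².

Required deceleration ≈ 9.5 m/s²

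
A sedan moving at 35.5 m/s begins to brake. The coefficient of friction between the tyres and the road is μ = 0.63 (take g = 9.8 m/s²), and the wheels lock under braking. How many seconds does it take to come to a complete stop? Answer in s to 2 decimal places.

Braking time ≈ 5.75 s

a = μg = 0.63 × 9.8 = 6.174 m/s².
Braking time = v/a = 35.5000 / 6.174 = 5.750 s.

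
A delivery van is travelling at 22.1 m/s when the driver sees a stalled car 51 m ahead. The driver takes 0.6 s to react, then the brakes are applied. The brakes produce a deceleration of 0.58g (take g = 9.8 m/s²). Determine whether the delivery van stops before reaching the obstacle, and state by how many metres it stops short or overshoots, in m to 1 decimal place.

a = 0.58 × 9.8 = 5.684 m/s².
Reaction distance = 22.1000 × 0.6 = 13.260 m.
Braking distance = v²/(2a) = 488.410 / 11.368 = 42.964 m.
Total stopping distance = 13.260 + 42.964 = 56.224 m, vs 51 m available — it cannot stop in time and overshoots by 56.224 − 51 = 5.224 m.

No — it overshoots by 5.2 m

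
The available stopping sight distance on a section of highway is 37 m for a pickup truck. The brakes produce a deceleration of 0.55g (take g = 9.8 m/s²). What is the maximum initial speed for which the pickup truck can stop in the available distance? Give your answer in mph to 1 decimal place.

a = 0.55 × 9.8 = 5.390 m/s².
v²/(2a) = d ⇒ v = √(2 × 5.390 × 37) = √398.86 = 19.9715 m/s.
19.9715 m/s ÷ 0.44704 = 44.675 mph.

Maximum speed ≈ 44.7 mph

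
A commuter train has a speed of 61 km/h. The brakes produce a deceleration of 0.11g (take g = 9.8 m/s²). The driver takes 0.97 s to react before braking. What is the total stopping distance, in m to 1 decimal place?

61 km/h ÷ 3.6 = 16.9444 m/s.
a = 0.11 × 9.8 = 1.078 m/s².
Reaction distance = v·t_r = 16.9444 × 0.97 = 16.436 m.
Braking distance = v²/(2a) = 16.9444² / (2 × 1.078) = 287.113 / 2.156 = 133.169 m.
Total = 16.436 + 133.169 = 149.605 m.

Total stopping distance ≈ 149.6 m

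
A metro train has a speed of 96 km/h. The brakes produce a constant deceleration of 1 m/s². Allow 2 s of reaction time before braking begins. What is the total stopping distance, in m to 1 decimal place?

96 km/h ÷ 3.6 = 26.6667 m/s.
Reaction distance = v·t_r = 26.6667 × 2 = 53.333 m.
Braking distance = v²/(2a) = 26.6667² / (2 × 1.000) = 711.113 / 2.000 = 355.557 m.
Total = 53.333 + 355.557 = 408.890 m.

Total stopping distance ≈ 408.9 m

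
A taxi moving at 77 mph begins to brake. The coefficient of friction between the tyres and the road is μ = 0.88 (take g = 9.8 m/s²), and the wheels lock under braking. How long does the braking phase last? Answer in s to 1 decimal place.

77 mph × 0.44704 = 34.4221 m/s.
a = μg = 0.88 × 9.8 = 8.624 m/s².
Braking time = v/a = 34.4221 / 8.624 = 3.991 s.

Braking time ≈ 4.0 s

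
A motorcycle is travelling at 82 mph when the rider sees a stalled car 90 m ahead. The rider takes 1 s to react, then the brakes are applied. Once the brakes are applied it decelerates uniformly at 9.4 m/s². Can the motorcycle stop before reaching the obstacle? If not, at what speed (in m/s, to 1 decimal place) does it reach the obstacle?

No — it strikes the obstacle at 18.5 m/s

82 mph × 0.44704 = 36.6573 m/s.
Reaction distance = 36.6573 × 1 = 36.657 m.
Braking distance needed to stop: v²/(2a) = 1343.758 / 18.800 = 71.476 m, so total needed = 36.657 + 71.476 = 108.133 m > 90 m — it cannot stop.
Distance remaining when braking begins: 90 − 36.657 = 53.343 m.
v² = v₀² − 2a·d = 1343.758 − 2 × 9.400 × 53.343 = 340.910 m²/s².
v = √340.910 = 18.464 m/s.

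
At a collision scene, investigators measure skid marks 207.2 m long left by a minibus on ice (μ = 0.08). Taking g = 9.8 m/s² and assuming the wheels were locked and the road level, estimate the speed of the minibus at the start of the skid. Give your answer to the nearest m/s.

Initial speed ≈ 18 m/s

Deceleration a = μg = 0.08 × 9.8 = 0.784 m/s².
v = √(2a·d) = √(2 × 0.784 × 207.2) = √324.890 = 18.0247 m/s.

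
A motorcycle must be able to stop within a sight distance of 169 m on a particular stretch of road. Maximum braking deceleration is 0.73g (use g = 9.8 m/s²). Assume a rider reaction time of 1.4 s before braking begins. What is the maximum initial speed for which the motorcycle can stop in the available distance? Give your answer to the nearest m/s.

Maximum speed ≈ 40 m/s

a = 0.73 × 9.8 = 7.154 m/s².
Stopping distance: v·t_r + v²/(2a) = 169 with t_r = 1.4 s and a = 7.154 m/s².
So v² + 20.031 v − 2418.05 = 0.
Positive root: v = −a·t_r + √((a·t_r)² + 2a·d) = −10.016 + √(100.320 + 2418.05) = 40.1674 m/s.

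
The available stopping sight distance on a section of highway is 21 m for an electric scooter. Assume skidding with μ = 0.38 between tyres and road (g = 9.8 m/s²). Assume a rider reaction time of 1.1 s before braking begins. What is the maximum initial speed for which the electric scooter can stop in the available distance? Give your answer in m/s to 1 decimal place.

a = μg = 0.38 × 9.8 = 3.724 m/s².
Stopping distance: v·t_r + v²/(2a) = 21 with t_r = 1.1 s and a = 3.724 m/s².
So v² + 8.193 v − 156.41 = 0.
Positive root: v = −a·t_r + √((a·t_r)² + 2a·d) = −4.096 + √(16.777 + 156.41) = 9.0641 m/s.

Maximum speed ≈ 9.1 m/s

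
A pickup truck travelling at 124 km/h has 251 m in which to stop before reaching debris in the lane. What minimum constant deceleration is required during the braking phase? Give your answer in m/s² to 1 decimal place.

Required deceleration ≈ 2.4 m/s²

124 km/h ÷ 3.6 = 34.4444 m/s.
v² = 2a·d ⇒ a = v²/(2d) = 34.4444² / (2 × 251.000) = 1186.417 / 502.000 = 2.3634 m/s².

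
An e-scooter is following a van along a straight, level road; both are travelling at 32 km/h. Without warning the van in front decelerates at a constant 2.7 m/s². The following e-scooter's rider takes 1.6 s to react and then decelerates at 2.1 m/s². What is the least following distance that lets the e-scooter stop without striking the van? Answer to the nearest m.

32 km/h ÷ 3.6 = 8.8889 m/s.
Leader travels v²/(2a_L) = 79.013 / 5.400 = 14.632 m before stopping.
Follower covers v·t_r = 8.8889 × 1.6 = 14.222 m while reacting, then v²/(2a_F) = 79.013 / 4.200 = 18.813 m while braking, for a total of 14.222 + 18.813 = 33.035 m.
Since a_F ≤ a_L and the follower starts braking later, the follower is never slower than the leader, so the closest approach is when both have stopped.
Minimum gap = 33.035 − 14.632 = 18.403 m.

Minimum gap ≈ 18 m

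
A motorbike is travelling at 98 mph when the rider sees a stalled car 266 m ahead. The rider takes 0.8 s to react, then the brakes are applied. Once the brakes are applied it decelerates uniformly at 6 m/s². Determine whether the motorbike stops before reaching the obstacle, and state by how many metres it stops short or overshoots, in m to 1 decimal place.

98 mph × 0.44704 = 43.8099 m/s.
Reaction distance = 43.8099 × 0.8 = 35.048 m.
Braking distance = v²/(2a) = 1919.307 / 12.000 = 159.942 m.
Total stopping distance = 35.048 + 159.942 = 194.990 m, vs 266 m available — it stops with 266 − 194.990 = 71.010 m to spare.

Yes — it stops 71.0 m short of the obstacle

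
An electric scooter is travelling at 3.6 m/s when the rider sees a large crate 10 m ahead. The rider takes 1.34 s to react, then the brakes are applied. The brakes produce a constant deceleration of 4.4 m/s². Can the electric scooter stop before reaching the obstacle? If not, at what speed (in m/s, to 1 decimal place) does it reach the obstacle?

Yes — it stops about 3.7 m short of the obstacle, so it never reaches it

Reaction distance = 3.6000 × 1.34 = 4.824 m.
Braking distance = v²/(2a) = 12.960 / 8.800 = 1.473 m.
Total stopping distance = 4.824 + 1.473 = 6.297 m, vs 10 m available — it stops with 10 − 6.297 = 3.703 m to spare.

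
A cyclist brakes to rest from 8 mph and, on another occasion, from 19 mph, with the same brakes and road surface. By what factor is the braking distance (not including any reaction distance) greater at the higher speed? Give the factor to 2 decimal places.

Factor ≈ 5.64

Braking distance d = v²/(2a), so with a fixed, d ∝ v².
Factor = (19/8)² = 2.3750² = 5.6406.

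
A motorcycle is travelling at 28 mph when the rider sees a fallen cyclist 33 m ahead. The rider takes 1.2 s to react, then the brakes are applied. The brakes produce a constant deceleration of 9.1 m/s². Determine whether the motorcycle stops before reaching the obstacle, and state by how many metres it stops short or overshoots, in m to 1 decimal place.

Yes — it stops 9.4 m short of the obstacle

28 mph × 0.44704 = 12.5171 m/s.
Reaction distance = 12.5171 × 1.2 = 15.021 m.
Braking distance = v²/(2a) = 156.678 / 18.200 = 8.609 m.
Total stopping distance = 15.021 + 8.609 = 23.630 m, vs 33 m available — it stops with 33 − 23.630 = 9.370 m to spare.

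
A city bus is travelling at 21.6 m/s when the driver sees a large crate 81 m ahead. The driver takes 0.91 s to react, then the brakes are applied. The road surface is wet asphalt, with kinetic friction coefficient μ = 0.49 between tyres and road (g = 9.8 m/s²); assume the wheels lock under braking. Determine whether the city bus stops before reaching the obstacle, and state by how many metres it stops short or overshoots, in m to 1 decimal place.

Yes — it stops 12.8 m short of the obstacle

a = μg = 0.49 × 9.8 = 4.802 m/s².
Reaction distance = 21.6000 × 0.91 = 19.656 m.
Braking distance = v²/(2a) = 466.560 / 9.604 = 48.580 m.
Total stopping distance = 19.656 + 48.580 = 68.236 m, vs 81 m available — it stops with 81 − 68.236 = 12.764 m to spare.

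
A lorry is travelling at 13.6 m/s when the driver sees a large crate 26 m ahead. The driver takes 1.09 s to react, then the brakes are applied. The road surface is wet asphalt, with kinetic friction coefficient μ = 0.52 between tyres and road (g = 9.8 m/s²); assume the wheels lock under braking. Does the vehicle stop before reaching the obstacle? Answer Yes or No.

a = μg = 0.52 × 9.8 = 5.096 m/s².
Reaction distance = 13.6000 × 1.09 = 14.824 m.
Braking distance = v²/(2a) = 184.960 / 10.192 = 18.148 m.
Total stopping distance = 14.824 + 18.148 = 32.972 m, vs 26 m available — it cannot stop in time and overshoots by 32.972 − 26 = 6.972 m.

No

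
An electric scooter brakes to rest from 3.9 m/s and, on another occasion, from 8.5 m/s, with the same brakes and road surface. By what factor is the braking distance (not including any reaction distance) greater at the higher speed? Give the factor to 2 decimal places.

Factor ≈ 4.75

Braking distance d = v²/(2a), so with a fixed, d ∝ v².
Factor = (8.5/3.9)² = 2.1795² = 4.7502.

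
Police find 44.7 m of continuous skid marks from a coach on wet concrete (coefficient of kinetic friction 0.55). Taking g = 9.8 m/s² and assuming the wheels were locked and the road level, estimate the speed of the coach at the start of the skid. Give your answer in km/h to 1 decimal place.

Deceleration a = μg = 0.55 × 9.8 = 5.390 m/s².
v = √(2a·d) = √(2 × 5.390 × 44.7) = √481.866 = 21.9514 m/s.
= 21.9514 × 3.6 = 79.025 km/h.

Initial speed ≈ 79.0 km/h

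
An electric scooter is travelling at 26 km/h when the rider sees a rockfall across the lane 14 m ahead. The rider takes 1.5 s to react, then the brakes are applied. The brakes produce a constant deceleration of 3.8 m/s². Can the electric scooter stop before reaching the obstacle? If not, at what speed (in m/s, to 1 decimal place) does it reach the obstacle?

26 km/h ÷ 3.6 = 7.2222 m/s.
Reaction distance = 7.2222 × 1.5 = 10.833 m.
Braking distance needed to stop: v²/(2a) = 52.160 / 7.600 = 6.863 m, so total needed = 10.833 + 6.863 = 17.696 m > 14 m — it cannot stop.
Distance remaining when braking begins: 14 − 10.833 = 3.167 m.
v² = v₀² − 2a·d = 52.160 − 2 × 3.800 × 3.167 = 28.091 m²/s².
v = √28.091 = 5.300 m/s.

No — it strikes the obstacle at 5.3 m/s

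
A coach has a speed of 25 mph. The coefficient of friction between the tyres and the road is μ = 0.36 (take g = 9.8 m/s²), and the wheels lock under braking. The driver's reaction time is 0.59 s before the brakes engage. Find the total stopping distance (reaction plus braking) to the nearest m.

Total stopping distance ≈ 24 m

25 mph × 0.44704 = 11.1760 m/s.
a = μg = 0.36 × 9.8 = 3.528 m/s².
Reaction distance = v·t_r = 11.1760 × 0.59 = 6.594 m.
Braking distance = v²/(2a) = 11.1760² / (2 × 3.528) = 124.903 / 7.056 = 17.702 m.
Total = 6.594 + 17.702 = 24.296 m.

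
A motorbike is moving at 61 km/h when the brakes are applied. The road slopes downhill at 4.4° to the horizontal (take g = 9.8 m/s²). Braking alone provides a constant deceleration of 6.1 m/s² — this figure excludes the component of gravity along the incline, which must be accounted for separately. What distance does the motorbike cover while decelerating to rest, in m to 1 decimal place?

61 km/h ÷ 3.6 = 16.9444 m/s.
Gravity along the downhill slope reduces the braking deceleration: a_eff = 6.100 − 9.8·sin 4.4° = 6.100 − 0.752 = 5.348 m/s².
Braking distance = v²/(2a) = 16.9444² / (2 × 5.348) = 287.113 / 10.696 = 26.843 m.

Braking distance ≈ 26.8 m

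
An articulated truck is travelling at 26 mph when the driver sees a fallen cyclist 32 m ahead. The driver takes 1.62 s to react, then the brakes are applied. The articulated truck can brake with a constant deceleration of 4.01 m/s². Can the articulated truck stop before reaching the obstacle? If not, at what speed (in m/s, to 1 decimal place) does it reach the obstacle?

No — it strikes the obstacle at 5.4 m/s

26 mph × 0.44704 = 11.6230 m/s.
Reaction distance = 11.6230 × 1.62 = 18.829 m.
Braking distance needed to stop: v²/(2a) = 135.094 / 8.020 = 16.845 m, so total needed = 18.829 + 16.845 = 35.674 m > 32 m — it cannot stop.
Distance remaining when braking begins: 32 − 18.829 = 13.171 m.
v² = v₀² − 2a·d = 135.094 − 2 × 4.010 × 13.171 = 29.463 m²/s².
v = √29.463 = 5.428 m/s.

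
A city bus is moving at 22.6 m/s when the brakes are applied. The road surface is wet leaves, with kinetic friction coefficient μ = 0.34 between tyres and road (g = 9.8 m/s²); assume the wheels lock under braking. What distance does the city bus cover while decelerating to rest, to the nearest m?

a = μg = 0.34 × 9.8 = 3.332 m/s².
Braking distance = v²/(2a) = 22.6000² / (2 × 3.332) = 510.760 / 6.664 = 76.645 m.

Braking distance ≈ 77 m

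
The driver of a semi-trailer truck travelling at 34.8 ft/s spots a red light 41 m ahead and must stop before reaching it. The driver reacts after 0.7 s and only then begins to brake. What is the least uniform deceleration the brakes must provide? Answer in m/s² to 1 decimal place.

Required deceleration ≈ 1.7 m/s²

34.8 ft/s × 0.3048 = 10.6070 m/s.
Distance covered during reaction = 10.6070 × 0.7 = 7.425 m.
Distance available for braking: 41 − 7.425 = 33.575 m.
v² = 2a·d ⇒ a = v²/(2d) = 10.6070² / (2 × 33.575) = 112.508 / 67.150 = 1.6755 m/s².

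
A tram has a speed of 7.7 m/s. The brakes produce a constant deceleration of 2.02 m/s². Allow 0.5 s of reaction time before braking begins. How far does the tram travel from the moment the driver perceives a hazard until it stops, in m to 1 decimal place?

Reaction distance = v·t_r = 7.7000 × 0.5 = 3.850 m.
Braking distance = v²/(2a) = 7.7000² / (2 × 2.020) = 59.290 / 4.040 = 14.676 m.
Total = 3.850 + 14.676 = 18.526 m.

Total stopping distance ≈ 18.5 m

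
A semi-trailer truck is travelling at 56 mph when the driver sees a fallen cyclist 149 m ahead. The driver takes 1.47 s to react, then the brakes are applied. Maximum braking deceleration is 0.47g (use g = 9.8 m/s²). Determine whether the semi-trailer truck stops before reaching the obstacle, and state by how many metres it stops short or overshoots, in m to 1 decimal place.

56 mph × 0.44704 = 25.0342 m/s.
a = 0.47 × 9.8 = 4.606 m/s².
Reaction distance = 25.0342 × 1.47 = 36.800 m.
Braking distance = v²/(2a) = 626.711 / 9.212 = 68.032 m.
Total stopping distance = 36.800 + 68.032 = 104.832 m, vs 149 m available — it stops with 149 − 104.832 = 44.168 m to spare.

Yes — it stops 44.2 m short of the obstacle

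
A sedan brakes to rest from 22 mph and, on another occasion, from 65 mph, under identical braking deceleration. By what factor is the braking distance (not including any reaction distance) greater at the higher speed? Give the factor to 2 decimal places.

Braking distance d = v²/(2a), so with a fixed, d ∝ v².
Factor = (65/22)² = 2.9545² = 8.7291.

Factor ≈ 8.73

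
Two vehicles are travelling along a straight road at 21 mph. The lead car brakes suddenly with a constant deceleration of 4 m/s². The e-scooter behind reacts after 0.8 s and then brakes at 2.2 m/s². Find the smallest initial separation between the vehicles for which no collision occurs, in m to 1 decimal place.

21 mph × 0.44704 = 9.3878 m/s.
Leader travels v²/(2a_L) = 88.131 / 8.000 = 11.016 m before stopping.
Follower covers v·t_r = 9.3878 × 0.8 = 7.510 m while reacting, then v²/(2a_F) = 88.131 / 4.400 = 20.030 m while braking, for a total of 7.510 + 20.030 = 27.540 m.
Since a_F ≤ a_L and the follower starts braking later, the follower is never slower than the leader, so the closest approach is when both have stopped.
Minimum gap = 27.540 − 11.016 = 16.524 m.

Minimum gap ≈ 16.5 m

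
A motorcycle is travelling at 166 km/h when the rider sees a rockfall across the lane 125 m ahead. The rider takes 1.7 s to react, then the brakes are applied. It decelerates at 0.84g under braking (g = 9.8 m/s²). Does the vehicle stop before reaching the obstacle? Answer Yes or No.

No

166 km/h ÷ 3.6 = 46.1111 m/s.
a = 0.84 × 9.8 = 8.232 m/s².
Reaction distance = 46.1111 × 1.7 = 78.389 m.
Braking distance = v²/(2a) = 2126.234 / 16.464 = 129.144 m.
Total stopping distance = 78.389 + 129.144 = 207.533 m, vs 125 m available — it cannot stop in time and overshoots by 207.533 − 125 = 82.533 m.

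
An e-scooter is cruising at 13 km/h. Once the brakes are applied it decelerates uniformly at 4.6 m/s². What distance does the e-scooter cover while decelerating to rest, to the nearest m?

Braking distance ≈ 1 m

13 km/h ÷ 3.6 = 3.6111 m/s.
Braking distance = v²/(2a) = 3.6111² / (2 × 4.600) = 13.040 / 9.200 = 1.417 m.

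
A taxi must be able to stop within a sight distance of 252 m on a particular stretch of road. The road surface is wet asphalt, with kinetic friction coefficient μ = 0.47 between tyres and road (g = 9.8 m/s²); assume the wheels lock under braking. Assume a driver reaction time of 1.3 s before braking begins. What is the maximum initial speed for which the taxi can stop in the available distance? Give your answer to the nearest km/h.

Maximum speed ≈ 153 km/h

a = μg = 0.47 × 9.8 = 4.606 m/s².
Stopping distance: v·t_r + v²/(2a) = 252 with t_r = 1.3 s and a = 4.606 m/s².
So v² + 11.976 v − 2321.42 = 0.
Positive root: v = −a·t_r + √((a·t_r)² + 2a·d) = −5.988 + √(35.856 + 2321.42) = 42.5638 m/s.
42.5638 m/s × 3.6 = 153.230 km/h.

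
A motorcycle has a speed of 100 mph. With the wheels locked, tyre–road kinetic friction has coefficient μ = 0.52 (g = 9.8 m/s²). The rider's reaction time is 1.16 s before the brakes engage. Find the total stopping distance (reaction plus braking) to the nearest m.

Total stopping distance ≈ 248 m

100 mph × 0.44704 = 44.7040 m/s.
a = μg = 0.52 × 9.8 = 5.096 m/s².
Reaction distance = v·t_r = 44.7040 × 1.16 = 51.857 m.
Braking distance = v²/(2a) = 44.7040² / (2 × 5.096) = 1998.448 / 10.192 = 196.080 m.
Total = 51.857 + 196.080 = 247.937 m.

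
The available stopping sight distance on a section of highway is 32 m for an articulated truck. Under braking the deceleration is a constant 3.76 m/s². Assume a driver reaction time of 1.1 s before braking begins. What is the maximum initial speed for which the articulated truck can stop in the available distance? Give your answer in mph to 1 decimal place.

Maximum speed ≈ 26.7 mph

Stopping distance: v·t_r + v²/(2a) = 32 with t_r = 1.1 s and a = 3.760 m/s².
So v² + 8.272 v − 240.64 = 0.
Positive root: v = −a·t_r + √((a·t_r)² + 2a·d) = −4.136 + √(17.106 + 240.64) = 11.9185 m/s.
11.9185 m/s ÷ 0.44704 = 26.661 mph.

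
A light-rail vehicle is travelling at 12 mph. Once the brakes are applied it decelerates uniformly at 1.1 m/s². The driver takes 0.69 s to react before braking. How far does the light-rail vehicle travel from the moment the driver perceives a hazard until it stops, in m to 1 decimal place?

Total stopping distance ≈ 16.8 m

12 mph × 0.44704 = 5.3645 m/s.
Reaction distance = v·t_r = 5.3645 × 0.69 = 3.702 m.
Braking distance = v²/(2a) = 5.3645² / (2 × 1.100) = 28.778 / 2.200 = 13.081 m.
Total = 3.702 + 13.081 = 16.783 m.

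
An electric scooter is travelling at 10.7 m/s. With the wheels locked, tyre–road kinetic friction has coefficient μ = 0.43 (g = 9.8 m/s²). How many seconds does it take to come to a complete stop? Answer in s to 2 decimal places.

a = μg = 0.43 × 9.8 = 4.214 m/s².
Braking time = v/a = 10.7000 / 4.214 = 2.539 s.

Braking time ≈ 2.54 s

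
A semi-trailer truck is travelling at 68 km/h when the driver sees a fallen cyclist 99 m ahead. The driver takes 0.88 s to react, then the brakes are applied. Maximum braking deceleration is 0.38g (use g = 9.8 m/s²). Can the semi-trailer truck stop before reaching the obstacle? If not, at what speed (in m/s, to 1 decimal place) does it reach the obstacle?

68 km/h ÷ 3.6 = 18.8889 m/s.
a = 0.38 × 9.8 = 3.724 m/s².
Reaction distance = 18.8889 × 0.88 = 16.622 m.
Braking distance = v²/(2a) = 356.791 / 7.448 = 47.904 m.
Total stopping distance = 16.622 + 47.904 = 64.526 m, vs 99 m available — it stops with 99 − 64.526 = 34.474 m to spare.

Yes — it stops about 34.5 m short of the obstacle, so it never reaches it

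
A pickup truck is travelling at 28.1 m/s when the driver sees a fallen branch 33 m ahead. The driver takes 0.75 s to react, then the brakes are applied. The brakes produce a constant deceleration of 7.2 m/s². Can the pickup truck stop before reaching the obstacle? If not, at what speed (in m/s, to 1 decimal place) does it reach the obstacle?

Reaction distance = 28.1000 × 0.75 = 21.075 m.
Braking distance needed to stop: v²/(2a) = 789.610 / 14.400 = 54.834 m, so total needed = 21.075 + 54.834 = 75.909 m > 33 m — it cannot stop.
Distance remaining when braking begins: 33 − 21.075 = 11.925 m.
v² = v₀² − 2a·d = 789.610 − 2 × 7.200 × 11.925 = 617.890 m²/s².
v = √617.890 = 24.857 m/s.

No — it strikes the obstacle at 24.9 m/s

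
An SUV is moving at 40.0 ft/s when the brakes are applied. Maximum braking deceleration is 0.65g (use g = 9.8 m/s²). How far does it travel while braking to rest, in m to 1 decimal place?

40 ft/s × 0.3048 = 12.1920 m/s.
a = 0.65 × 9.8 = 6.370 m/s².
Braking distance = v²/(2a) = 12.1920² / (2 × 6.370) = 148.645 / 12.740 = 11.668 m.

Braking distance ≈ 11.7 m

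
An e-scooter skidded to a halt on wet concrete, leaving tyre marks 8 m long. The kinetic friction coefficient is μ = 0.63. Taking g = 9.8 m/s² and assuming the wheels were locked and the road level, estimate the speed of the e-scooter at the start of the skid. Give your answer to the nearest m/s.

Deceleration a = μg = 0.63 × 9.8 = 6.174 m/s².
v = √(2a·d) = √(2 × 6.174 × 8) = √98.784 = 9.9390 m/s.

Initial speed ≈ 10 m/s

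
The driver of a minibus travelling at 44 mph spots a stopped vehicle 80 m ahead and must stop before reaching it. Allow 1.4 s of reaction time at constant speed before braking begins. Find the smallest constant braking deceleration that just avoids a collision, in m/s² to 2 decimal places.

44 mph × 0.44704 = 19.6698 m/s.
Distance covered during reaction = 19.6698 × 1.4 = 27.538 m.
Distance available for braking: 80 − 27.538 = 52.462 m.
v² = 2a·d ⇒ a = v²/(2d) = 19.6698² / (2 × 52.462) = 386.901 / 104.924 = 3.6874 m/s².

Required deceleration ≈ 3.69 m/s²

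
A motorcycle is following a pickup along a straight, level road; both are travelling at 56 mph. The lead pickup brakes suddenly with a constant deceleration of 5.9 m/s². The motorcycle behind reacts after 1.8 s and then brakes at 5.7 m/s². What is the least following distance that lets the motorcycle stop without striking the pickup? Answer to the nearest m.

Minimum gap ≈ 47 m

56 mph × 0.44704 = 25.0342 m/s.
Leader travels v²/(2a_L) = 626.711 / 11.800 = 53.111 m before stopping.
Follower covers v·t_r = 25.0342 × 1.8 = 45.062 m while reacting, then v²/(2a_F) = 626.711 / 11.400 = 54.975 m while braking, for a total of 45.062 + 54.975 = 100.037 m.
Since a_F ≤ a_L and the follower starts braking later, the follower is never slower than the leader, so the closest approach is when both have stopped.
Minimum gap = 100.037 − 53.111 = 46.926 m.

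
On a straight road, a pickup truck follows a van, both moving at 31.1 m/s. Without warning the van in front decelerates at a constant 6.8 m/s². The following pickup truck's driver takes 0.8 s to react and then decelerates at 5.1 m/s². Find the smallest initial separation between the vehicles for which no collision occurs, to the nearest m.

Leader travels v²/(2a_L) = 967.210 / 13.600 = 71.118 m before stopping.
Follower covers v·t_r = 31.1000 × 0.8 = 24.880 m while reacting, then v²/(2a_F) = 967.210 / 10.200 = 94.825 m while braking, for a total of 24.880 + 94.825 = 119.705 m.
Since a_F ≤ a_L and the follower starts braking later, the follower is never slower than the leader, so the closest approach is when both have stopped.
Minimum gap = 119.705 − 71.118 = 48.587 m.

Minimum gap ≈ 49 m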